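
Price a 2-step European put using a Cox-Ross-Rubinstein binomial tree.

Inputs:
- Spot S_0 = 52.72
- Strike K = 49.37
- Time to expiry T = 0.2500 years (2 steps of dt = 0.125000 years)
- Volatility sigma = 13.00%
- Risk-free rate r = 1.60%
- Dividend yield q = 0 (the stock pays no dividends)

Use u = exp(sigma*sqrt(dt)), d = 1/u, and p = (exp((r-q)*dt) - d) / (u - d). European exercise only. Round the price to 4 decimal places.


dt = T/N = 0.125000
u = exp(sigma*sqrt(dt)) = 1.047035; d = 1/u = 0.955078
p = (exp((r-q)*dt) - d) / (u - d) = 0.510283
Discount per step: exp(-r*dt) = 0.998002
Stock lattice S(k, i) with i counting down-moves:
  k=0: S(0,0) = 52.7200
  k=1: S(1,0) = 55.1997; S(1,1) = 50.3517
  k=2: S(2,0) = 57.7960; S(2,1) = 52.7200; S(2,2) = 48.0898
Terminal payoffs V(N, i) = max(K - S_T, 0):
  V(2,0) = 0.000000; V(2,1) = 0.000000; V(2,2) = 1.280156
Backward induction: V(k, i) = exp(-r*dt) * [p * V(k+1, i) + (1-p) * V(k+1, i+1)].
  V(1,0) = exp(-r*dt) * [p*0.000000 + (1-p)*0.000000] = 0.000000
  V(1,1) = exp(-r*dt) * [p*0.000000 + (1-p)*1.280156] = 0.625662
  V(0,0) = exp(-r*dt) * [p*0.000000 + (1-p)*0.625662] = 0.305785

Answer: Price = V(0,0) = 0.3058


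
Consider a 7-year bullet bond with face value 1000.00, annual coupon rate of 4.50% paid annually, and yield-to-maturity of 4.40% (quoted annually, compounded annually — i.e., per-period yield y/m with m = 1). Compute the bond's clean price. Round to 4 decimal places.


Coupon per period c = face * coupon_rate / m = 45.000000
Periods per year m = 1; per-period yield y/m = 0.044000
Number of cashflows N = 7
Cashflows (t years, CF_t, discount factor 1/(1+y/m)^(m*t), PV):
  t = 1.0000: CF_t = 45.000000, DF = 0.957854, PV = 43.103448
  t = 2.0000: CF_t = 45.000000, DF = 0.917485, PV = 41.286828
  t = 3.0000: CF_t = 45.000000, DF = 0.878817, PV = 39.546770
  t = 4.0000: CF_t = 45.000000, DF = 0.841779, PV = 37.880048
  t = 5.0000: CF_t = 45.000000, DF = 0.806302, PV = 36.283571
  t = 6.0000: CF_t = 45.000000, DF = 0.772320, PV = 34.754378
  t = 7.0000: CF_t = 1045.000000, DF = 0.739770, PV = 773.059283
Price P = sum_t PV_t = 1005.914326

Answer: Price = 1005.9143


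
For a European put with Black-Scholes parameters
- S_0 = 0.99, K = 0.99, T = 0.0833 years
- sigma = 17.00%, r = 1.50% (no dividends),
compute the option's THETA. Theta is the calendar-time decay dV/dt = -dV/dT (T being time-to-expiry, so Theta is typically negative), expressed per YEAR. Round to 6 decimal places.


d1 = 0.0499987191; d2 = 0.0009337622
phi(d1) = 0.3984439396; exp(-qT) = 1.0000000000; exp(-rT) = 0.9987512803
Theta = -S*exp(-qT)*phi(d1)*sigma/(2*sqrt(T)) + r*K*exp(-rT)*N(-d2) - q*S*exp(-qT)*N(-d1)
N(-d1) = 0.4800617045; N(-d2) = 0.4996274829; sqrt(T) = 0.2886173938
Term 1 = -0.9900 * 1.0000000000 * 0.3984439396 * 0.1700 / (2 * 0.2886173938) = -0.1161712989
Term 2 = 0.0150 * 0.9900 * 0.9987512803 * 0.4996274829 = 0.0074102033
Term 3 = 0 (no dividend yield, q = 0)
Theta = -0.1161712989 + (0.0074102033) + (0.0000000000) = -0.108761

Answer: Theta = -0.108761


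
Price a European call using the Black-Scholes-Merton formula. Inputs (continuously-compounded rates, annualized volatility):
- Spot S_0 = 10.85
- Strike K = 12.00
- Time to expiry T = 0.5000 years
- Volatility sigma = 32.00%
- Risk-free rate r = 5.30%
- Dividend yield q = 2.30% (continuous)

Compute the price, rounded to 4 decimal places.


d1 = (ln(S/K) + (r - q + 0.5*sigma^2) * T) / (sigma * sqrt(T)) = -0.26579070
d2 = d1 - sigma * sqrt(T) = -0.49206487
exp(-rT) = 0.97384804; exp(-qT) = 0.98856587
C = S_0 * exp(-qT) * N(d1) - K * exp(-rT) * N(d2)
N(d1) = 0.39520020; N(d2) = 0.31133674
C = 10.8500 * 0.98856587 * 0.39520020 - 12.0000 * 0.97384804 * 0.31133674 = 0.6006

Answer: Price = 0.6006


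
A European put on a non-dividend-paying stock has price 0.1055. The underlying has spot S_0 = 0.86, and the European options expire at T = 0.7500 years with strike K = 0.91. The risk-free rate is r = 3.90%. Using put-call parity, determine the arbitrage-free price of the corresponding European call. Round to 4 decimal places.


Answer: Call price = 0.0817

Derivation:
Put-call parity: C - P = S_0 * exp(-qT) - K * exp(-rT).
S_0 * exp(-qT) = 0.8600 * 1.00000000 = 0.86000000
K * exp(-rT) = 0.9100 * 0.97117364 = 0.88376801
C = P + S*exp(-qT) - K*exp(-rT)
C = 0.1055 + 0.86000000 - 0.88376801 = 0.0817


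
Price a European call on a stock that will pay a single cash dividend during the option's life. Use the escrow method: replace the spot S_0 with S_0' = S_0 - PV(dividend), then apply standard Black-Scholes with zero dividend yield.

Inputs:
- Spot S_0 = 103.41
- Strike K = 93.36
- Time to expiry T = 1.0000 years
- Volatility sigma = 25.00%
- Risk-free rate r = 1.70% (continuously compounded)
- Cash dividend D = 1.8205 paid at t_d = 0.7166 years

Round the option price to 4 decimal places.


PV(D) = D * exp(-r * t_d) = 1.8205 * 0.98789170 = 1.79845684
S_0' = S_0 - PV(D) = 103.4100 - 1.79845684 = 101.61154316
d1 = (ln(S_0'/K) + (r + sigma^2/2)*T) / (sigma*sqrt(T)) = 0.53177662
d2 = d1 - sigma*sqrt(T) = 0.28177662
exp(-rT) = 0.98314368
N(d1) = 0.70255964; N(d2) = 0.61094260
C = S_0' * N(d1) - K * exp(-rT) * N(d2) = 101.61154316 * 0.70255964 - 93.3600 * 0.98314368 * 0.61094260 = 15.3120

Answer: Price = 15.3120


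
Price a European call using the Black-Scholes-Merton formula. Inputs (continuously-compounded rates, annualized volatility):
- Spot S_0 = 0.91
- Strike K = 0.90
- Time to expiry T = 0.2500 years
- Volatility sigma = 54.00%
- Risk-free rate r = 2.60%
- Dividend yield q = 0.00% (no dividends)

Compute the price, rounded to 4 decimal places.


Answer: Price = 0.1050

Derivation:
d1 = (ln(S/K) + (r - q + 0.5*sigma^2) * T) / (sigma * sqrt(T)) = 0.19999939
d2 = d1 - sigma * sqrt(T) = -0.07000061
exp(-rT) = 0.99352108; exp(-qT) = 1.00000000
C = S_0 * exp(-qT) * N(d1) - K * exp(-rT) * N(d2)
N(d1) = 0.57925947; N(d2) = 0.47209659
C = 0.9100 * 1.00000000 * 0.57925947 - 0.9000 * 0.99352108 * 0.47209659 = 0.1050


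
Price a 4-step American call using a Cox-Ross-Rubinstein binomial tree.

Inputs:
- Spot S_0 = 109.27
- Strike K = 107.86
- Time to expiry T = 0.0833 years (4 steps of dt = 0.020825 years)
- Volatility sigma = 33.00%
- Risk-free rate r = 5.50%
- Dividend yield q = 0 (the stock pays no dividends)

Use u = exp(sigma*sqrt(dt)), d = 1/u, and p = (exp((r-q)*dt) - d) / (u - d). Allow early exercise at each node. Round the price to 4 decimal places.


dt = T/N = 0.020825
u = exp(sigma*sqrt(dt)) = 1.048774; d = 1/u = 0.953494
p = (exp((r-q)*dt) - d) / (u - d) = 0.500125
Discount per step: exp(-r*dt) = 0.998855
Stock lattice S(k, i) with i counting down-moves:
  k=0: S(0,0) = 109.2700
  k=1: S(1,0) = 114.5995; S(1,1) = 104.1883
  k=2: S(2,0) = 120.1890; S(2,1) = 109.2700; S(2,2) = 99.3430
  k=3: S(3,0) = 126.0511; S(3,1) = 114.5995; S(3,2) = 104.1883; S(3,3) = 94.7229
  k=4: S(4,0) = 132.1991; S(4,1) = 120.1890; S(4,2) = 109.2700; S(4,3) = 99.3430; S(4,4) = 90.3178
Terminal payoffs V(N, i) = max(S_T - K, 0):
  V(4,0) = 24.339132; V(4,1) = 12.329014; V(4,2) = 1.410000; V(4,3) = 0.000000; V(4,4) = 0.000000
Backward induction: V(k, i) = exp(-r*dt) * [p * V(k+1, i) + (1-p) * V(k+1, i+1)]; then take max(V_cont, immediate exercise) for American.
  V(3,0) = exp(-r*dt) * [p*24.339132 + (1-p)*12.329014] = 18.314584; exercise = 18.191114; V(3,0) = max -> 18.314584
  V(3,1) = exp(-r*dt) * [p*12.329014 + (1-p)*1.410000] = 6.863005; exercise = 6.739536; V(3,1) = max -> 6.863005
  V(3,2) = exp(-r*dt) * [p*1.410000 + (1-p)*0.000000] = 0.704369; exercise = 0.000000; V(3,2) = max -> 0.704369
  V(3,3) = exp(-r*dt) * [p*0.000000 + (1-p)*0.000000] = 0.000000; exercise = 0.000000; V(3,3) = max -> 0.000000
  V(2,0) = exp(-r*dt) * [p*18.314584 + (1-p)*6.863005] = 12.575812; exercise = 12.329014; V(2,0) = max -> 12.575812
  V(2,1) = exp(-r*dt) * [p*6.863005 + (1-p)*0.704369] = 3.780124; exercise = 1.410000; V(2,1) = max -> 3.780124
  V(2,2) = exp(-r*dt) * [p*0.704369 + (1-p)*0.000000] = 0.351869; exercise = 0.000000; V(2,2) = max -> 0.351869
  V(1,0) = exp(-r*dt) * [p*12.575812 + (1-p)*3.780124] = 8.169703; exercise = 6.739536; V(1,0) = max -> 8.169703
  V(1,1) = exp(-r*dt) * [p*3.780124 + (1-p)*0.351869] = 2.064059; exercise = 0.000000; V(1,1) = max -> 2.064059
  V(0,0) = exp(-r*dt) * [p*8.169703 + (1-p)*2.064059] = 5.111785; exercise = 1.410000; V(0,0) = max -> 5.111785

Answer: Price = V(0,0) = 5.1118


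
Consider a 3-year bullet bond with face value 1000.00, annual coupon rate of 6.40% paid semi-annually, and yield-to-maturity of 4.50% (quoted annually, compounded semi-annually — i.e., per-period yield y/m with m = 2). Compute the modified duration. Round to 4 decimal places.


Coupon per period c = face * coupon_rate / m = 32.000000
Periods per year m = 2; per-period yield y/m = 0.022500
Number of cashflows N = 6
Cashflows (t years, CF_t, discount factor 1/(1+y/m)^(m*t), PV):
  t = 0.5000: CF_t = 32.000000, DF = 0.977995, PV = 31.295844
  t = 1.0000: CF_t = 32.000000, DF = 0.956474, PV = 30.607182
  t = 1.5000: CF_t = 32.000000, DF = 0.935427, PV = 29.933674
  t = 2.0000: CF_t = 32.000000, DF = 0.914843, PV = 29.274987
  t = 2.5000: CF_t = 32.000000, DF = 0.894712, PV = 28.630794
  t = 3.0000: CF_t = 1032.000000, DF = 0.875024, PV = 903.025049
Price P = sum_t PV_t = 1052.767530
First compute Macaulay numerator sum_t t * PV_t:
  t * PV_t at t = 0.5000: 15.647922
  t * PV_t at t = 1.0000: 30.607182
  t * PV_t at t = 1.5000: 44.900511
  t * PV_t at t = 2.0000: 58.549974
  t * PV_t at t = 2.5000: 71.576985
  t * PV_t at t = 3.0000: 2709.075146
Macaulay duration D = 2930.357721 / 1052.767530 = 2.783480
Modified duration = D / (1 + y/m) = 2.783480 / (1 + 0.022500) = 2.722230

Answer: Modified duration = 2.7222


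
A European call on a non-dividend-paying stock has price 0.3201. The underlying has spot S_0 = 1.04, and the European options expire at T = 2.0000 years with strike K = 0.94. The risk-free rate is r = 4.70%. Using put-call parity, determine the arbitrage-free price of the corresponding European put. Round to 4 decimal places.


Put-call parity: C - P = S_0 * exp(-qT) - K * exp(-rT).
S_0 * exp(-qT) = 1.0400 * 1.00000000 = 1.04000000
K * exp(-rT) = 0.9400 * 0.91028276 = 0.85566580
P = C - S*exp(-qT) + K*exp(-rT)
P = 0.3201 - 1.04000000 + 0.85566580 = 0.1358

Answer: Put price = 0.1358


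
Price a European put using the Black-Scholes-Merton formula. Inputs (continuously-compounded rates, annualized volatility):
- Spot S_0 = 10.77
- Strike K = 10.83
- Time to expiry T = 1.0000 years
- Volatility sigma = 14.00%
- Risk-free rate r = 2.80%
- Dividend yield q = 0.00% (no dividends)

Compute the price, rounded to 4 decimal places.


Answer: Price = 0.4825

Derivation:
d1 = (ln(S/K) + (r - q + 0.5*sigma^2) * T) / (sigma * sqrt(T)) = 0.23031736
d2 = d1 - sigma * sqrt(T) = 0.09031736
exp(-rT) = 0.97238837; exp(-qT) = 1.00000000
P = K * exp(-rT) * N(-d2) - S_0 * exp(-qT) * N(-d1)
N(-d1) = 0.40892259; N(-d2) = 0.46401751
P = 10.8300 * 0.97238837 * 0.46401751 - 10.7700 * 1.00000000 * 0.40892259 = 0.4825


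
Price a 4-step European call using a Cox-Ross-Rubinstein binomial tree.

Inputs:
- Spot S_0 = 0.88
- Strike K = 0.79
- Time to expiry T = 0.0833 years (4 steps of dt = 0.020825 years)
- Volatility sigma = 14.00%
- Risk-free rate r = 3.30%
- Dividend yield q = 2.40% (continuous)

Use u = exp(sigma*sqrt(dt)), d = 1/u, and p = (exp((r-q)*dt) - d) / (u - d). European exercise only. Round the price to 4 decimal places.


dt = T/N = 0.020825
u = exp(sigma*sqrt(dt)) = 1.020409; d = 1/u = 0.979999
p = (exp((r-q)*dt) - d) / (u - d) = 0.499588
Discount per step: exp(-r*dt) = 0.999313
Stock lattice S(k, i) with i counting down-moves:
  k=0: S(0,0) = 0.8800
  k=1: S(1,0) = 0.8980; S(1,1) = 0.8624
  k=2: S(2,0) = 0.9163; S(2,1) = 0.8800; S(2,2) = 0.8452
  k=3: S(3,0) = 0.9350; S(3,1) = 0.8980; S(3,2) = 0.8624; S(3,3) = 0.8282
  k=4: S(4,0) = 0.9541; S(4,1) = 0.9163; S(4,2) = 0.8800; S(4,3) = 0.8452; S(4,4) = 0.8117
Terminal payoffs V(N, i) = max(S_T - K, 0):
  V(4,0) = 0.164068; V(4,1) = 0.126286; V(4,2) = 0.090000; V(4,3) = 0.055151; V(4,4) = 0.021682
Backward induction: V(k, i) = exp(-r*dt) * [p * V(k+1, i) + (1-p) * V(k+1, i+1)].
  V(3,0) = exp(-r*dt) * [p*0.164068 + (1-p)*0.126286] = 0.145062
  V(3,1) = exp(-r*dt) * [p*0.126286 + (1-p)*0.090000] = 0.108054
  V(3,2) = exp(-r*dt) * [p*0.090000 + (1-p)*0.055151] = 0.072511
  V(3,3) = exp(-r*dt) * [p*0.055151 + (1-p)*0.021682] = 0.038377
  V(2,0) = exp(-r*dt) * [p*0.145062 + (1-p)*0.108054] = 0.126455
  V(2,1) = exp(-r*dt) * [p*0.108054 + (1-p)*0.072511] = 0.090206
  V(2,2) = exp(-r*dt) * [p*0.072511 + (1-p)*0.038377] = 0.055392
  V(1,0) = exp(-r*dt) * [p*0.126455 + (1-p)*0.090206] = 0.108241
  V(1,1) = exp(-r*dt) * [p*0.090206 + (1-p)*0.055392] = 0.072734
  V(0,0) = exp(-r*dt) * [p*0.108241 + (1-p)*0.072734] = 0.090411

Answer: Price = V(0,0) = 0.0904


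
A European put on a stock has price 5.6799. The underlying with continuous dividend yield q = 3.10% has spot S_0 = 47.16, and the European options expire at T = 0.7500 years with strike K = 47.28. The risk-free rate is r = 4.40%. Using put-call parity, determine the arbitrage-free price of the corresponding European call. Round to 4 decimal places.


Answer: Call price = 6.0109

Derivation:
Put-call parity: C - P = S_0 * exp(-qT) - K * exp(-rT).
S_0 * exp(-qT) = 47.1600 * 0.97701820 = 46.07617825
K * exp(-rT) = 47.2800 * 0.96753856 = 45.74522310
C = P + S*exp(-qT) - K*exp(-rT)
C = 5.6799 + 46.07617825 - 45.74522310 = 6.0109


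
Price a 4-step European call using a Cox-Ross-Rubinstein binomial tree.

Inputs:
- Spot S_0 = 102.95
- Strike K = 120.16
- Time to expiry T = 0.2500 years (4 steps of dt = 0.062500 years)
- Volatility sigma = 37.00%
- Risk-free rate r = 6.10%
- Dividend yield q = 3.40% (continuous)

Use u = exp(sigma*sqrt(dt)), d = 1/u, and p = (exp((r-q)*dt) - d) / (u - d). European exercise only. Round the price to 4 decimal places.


Answer: Price = V(0,0) = 2.4498

Derivation:
dt = T/N = 0.062500
u = exp(sigma*sqrt(dt)) = 1.096913; d = 1/u = 0.911649
p = (exp((r-q)*dt) - d) / (u - d) = 0.486008
Discount per step: exp(-r*dt) = 0.996195
Stock lattice S(k, i) with i counting down-moves:
  k=0: S(0,0) = 102.9500
  k=1: S(1,0) = 112.9272; S(1,1) = 93.8543
  k=2: S(2,0) = 123.8713; S(2,1) = 102.9500; S(2,2) = 85.5622
  k=3: S(3,0) = 135.8761; S(3,1) = 112.9272; S(3,2) = 93.8543; S(3,3) = 78.0027
  k=4: S(4,0) = 149.0443; S(4,1) = 123.8713; S(4,2) = 102.9500; S(4,3) = 85.5622; S(4,4) = 71.1111
Terminal payoffs V(N, i) = max(S_T - K, 0):
  V(4,0) = 28.884279; V(4,1) = 3.711338; V(4,2) = 0.000000; V(4,3) = 0.000000; V(4,4) = 0.000000
Backward induction: V(k, i) = exp(-r*dt) * [p * V(k+1, i) + (1-p) * V(k+1, i+1)].
  V(3,0) = exp(-r*dt) * [p*28.884279 + (1-p)*3.711338] = 15.884907
  V(3,1) = exp(-r*dt) * [p*3.711338 + (1-p)*0.000000] = 1.796876
  V(3,2) = exp(-r*dt) * [p*0.000000 + (1-p)*0.000000] = 0.000000
  V(3,3) = exp(-r*dt) * [p*0.000000 + (1-p)*0.000000] = 0.000000
  V(2,0) = exp(-r*dt) * [p*15.884907 + (1-p)*1.796876] = 8.610877
  V(2,1) = exp(-r*dt) * [p*1.796876 + (1-p)*0.000000] = 0.869972
  V(2,2) = exp(-r*dt) * [p*0.000000 + (1-p)*0.000000] = 0.000000
  V(1,0) = exp(-r*dt) * [p*8.610877 + (1-p)*0.869972] = 4.614486
  V(1,1) = exp(-r*dt) * [p*0.869972 + (1-p)*0.000000] = 0.421205
  V(0,0) = exp(-r*dt) * [p*4.614486 + (1-p)*0.421205] = 2.449814


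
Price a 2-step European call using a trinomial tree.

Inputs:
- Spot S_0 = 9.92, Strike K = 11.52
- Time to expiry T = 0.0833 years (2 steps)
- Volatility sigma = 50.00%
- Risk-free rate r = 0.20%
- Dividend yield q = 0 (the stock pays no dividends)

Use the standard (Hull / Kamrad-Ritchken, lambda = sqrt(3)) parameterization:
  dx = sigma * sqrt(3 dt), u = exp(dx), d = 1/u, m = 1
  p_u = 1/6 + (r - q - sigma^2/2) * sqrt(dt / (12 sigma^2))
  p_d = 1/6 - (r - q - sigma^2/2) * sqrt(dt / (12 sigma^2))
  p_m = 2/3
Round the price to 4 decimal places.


Answer: Price = V(0,0) = 0.1248

Derivation:
dt = T/N = 0.041650; dx = sigma*sqrt(3*dt) = 0.176741
u = exp(dx) = 1.193322; d = 1/u = 0.837997
p_u = 0.152174, p_m = 0.666667, p_d = 0.181159
Discount per step: exp(-r*dt) = 0.999917
Stock lattice S(k, j) with j the centered position index:
  k=0: S(0,+0) = 9.9200
  k=1: S(1,-1) = 8.3129; S(1,+0) = 9.9200; S(1,+1) = 11.8378
  k=2: S(2,-2) = 6.9662; S(2,-1) = 8.3129; S(2,+0) = 9.9200; S(2,+1) = 11.8378; S(2,+2) = 14.1263
Terminal payoffs V(N, j) = max(S_T - K, 0):
  V(2,-2) = 0.000000; V(2,-1) = 0.000000; V(2,+0) = 0.000000; V(2,+1) = 0.317758; V(2,+2) = 2.606262
Backward induction: V(k, j) = exp(-r*dt) * [p_u * V(k+1, j+1) + p_m * V(k+1, j) + p_d * V(k+1, j-1)]
  V(1,-1) = exp(-r*dt) * [p_u*0.000000 + p_m*0.000000 + p_d*0.000000] = 0.000000
  V(1,+0) = exp(-r*dt) * [p_u*0.317758 + p_m*0.000000 + p_d*0.000000] = 0.048350
  V(1,+1) = exp(-r*dt) * [p_u*2.606262 + p_m*0.317758 + p_d*0.000000] = 0.608393
  V(0,+0) = exp(-r*dt) * [p_u*0.608393 + p_m*0.048350 + p_d*0.000000] = 0.124805


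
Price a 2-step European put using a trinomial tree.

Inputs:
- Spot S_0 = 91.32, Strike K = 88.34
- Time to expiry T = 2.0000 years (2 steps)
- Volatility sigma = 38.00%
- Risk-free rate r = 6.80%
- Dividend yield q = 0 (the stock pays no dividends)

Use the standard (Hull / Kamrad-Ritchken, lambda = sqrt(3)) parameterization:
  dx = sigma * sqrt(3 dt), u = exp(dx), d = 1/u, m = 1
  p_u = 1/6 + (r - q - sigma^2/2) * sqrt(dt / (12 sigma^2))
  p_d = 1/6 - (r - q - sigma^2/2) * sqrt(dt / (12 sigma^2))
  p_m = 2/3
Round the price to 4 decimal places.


Answer: Price = V(0,0) = 9.7238

Derivation:
dt = T/N = 1.000000; dx = sigma*sqrt(3*dt) = 0.658179
u = exp(dx) = 1.931273; d = 1/u = 0.517793
p_u = 0.163476, p_m = 0.666667, p_d = 0.169857
Discount per step: exp(-r*dt) = 0.934260
Stock lattice S(k, j) with j the centered position index:
  k=0: S(0,+0) = 91.3200
  k=1: S(1,-1) = 47.2849; S(1,+0) = 91.3200; S(1,+1) = 176.3638
  k=2: S(2,-2) = 24.4838; S(2,-1) = 47.2849; S(2,+0) = 91.3200; S(2,+1) = 176.3638; S(2,+2) = 340.6067
Terminal payoffs V(N, j) = max(K - S_T, 0):
  V(2,-2) = 63.856211; V(2,-1) = 41.055123; V(2,+0) = 0.000000; V(2,+1) = 0.000000; V(2,+2) = 0.000000
Backward induction: V(k, j) = exp(-r*dt) * [p_u * V(k+1, j+1) + p_m * V(k+1, j) + p_d * V(k+1, j-1)]
  V(1,-1) = exp(-r*dt) * [p_u*0.000000 + p_m*41.055123 + p_d*63.856211] = 35.704189
  V(1,+0) = exp(-r*dt) * [p_u*0.000000 + p_m*0.000000 + p_d*41.055123] = 6.515076
  V(1,+1) = exp(-r*dt) * [p_u*0.000000 + p_m*0.000000 + p_d*0.000000] = 0.000000
  V(0,+0) = exp(-r*dt) * [p_u*0.000000 + p_m*6.515076 + p_d*35.704189] = 9.723784


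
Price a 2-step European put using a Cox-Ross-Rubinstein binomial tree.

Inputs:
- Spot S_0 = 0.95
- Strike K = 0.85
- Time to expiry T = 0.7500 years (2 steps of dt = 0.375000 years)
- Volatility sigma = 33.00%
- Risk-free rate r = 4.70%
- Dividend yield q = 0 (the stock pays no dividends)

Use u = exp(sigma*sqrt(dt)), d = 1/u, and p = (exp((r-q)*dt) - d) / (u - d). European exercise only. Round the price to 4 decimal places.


Answer: Price = V(0,0) = 0.0535

Derivation:
dt = T/N = 0.375000
u = exp(sigma*sqrt(dt)) = 1.223949; d = 1/u = 0.817027
p = (exp((r-q)*dt) - d) / (u - d) = 0.493347
Discount per step: exp(-r*dt) = 0.982529
Stock lattice S(k, i) with i counting down-moves:
  k=0: S(0,0) = 0.9500
  k=1: S(1,0) = 1.1628; S(1,1) = 0.7762
  k=2: S(2,0) = 1.4231; S(2,1) = 0.9500; S(2,2) = 0.6342
Terminal payoffs V(N, i) = max(K - S_T, 0):
  V(2,0) = 0.000000; V(2,1) = 0.000000; V(2,2) = 0.215843
Backward induction: V(k, i) = exp(-r*dt) * [p * V(k+1, i) + (1-p) * V(k+1, i+1)].
  V(1,0) = exp(-r*dt) * [p*0.000000 + (1-p)*0.000000] = 0.000000
  V(1,1) = exp(-r*dt) * [p*0.000000 + (1-p)*0.215843] = 0.107447
  V(0,0) = exp(-r*dt) * [p*0.000000 + (1-p)*0.107447] = 0.053487


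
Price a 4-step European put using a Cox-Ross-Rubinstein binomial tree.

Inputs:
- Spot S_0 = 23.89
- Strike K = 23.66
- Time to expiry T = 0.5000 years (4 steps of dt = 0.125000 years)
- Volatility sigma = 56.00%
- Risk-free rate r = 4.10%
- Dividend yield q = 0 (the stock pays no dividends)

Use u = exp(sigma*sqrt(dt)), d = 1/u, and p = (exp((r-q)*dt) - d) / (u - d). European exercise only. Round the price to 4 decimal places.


dt = T/N = 0.125000
u = exp(sigma*sqrt(dt)) = 1.218950; d = 1/u = 0.820378
p = (exp((r-q)*dt) - d) / (u - d) = 0.463555
Discount per step: exp(-r*dt) = 0.994888
Stock lattice S(k, i) with i counting down-moves:
  k=0: S(0,0) = 23.8900
  k=1: S(1,0) = 29.1207; S(1,1) = 19.5988
  k=2: S(2,0) = 35.4967; S(2,1) = 23.8900; S(2,2) = 16.0785
  k=3: S(3,0) = 43.2687; S(3,1) = 29.1207; S(3,2) = 19.5988; S(3,3) = 13.1904
  k=4: S(4,0) = 52.7424; S(4,1) = 35.4967; S(4,2) = 23.8900; S(4,3) = 16.0785; S(4,4) = 10.8211
Terminal payoffs V(N, i) = max(K - S_T, 0):
  V(4,0) = 0.000000; V(4,1) = 0.000000; V(4,2) = 0.000000; V(4,3) = 7.581545; V(4,4) = 12.838874
Backward induction: V(k, i) = exp(-r*dt) * [p * V(k+1, i) + (1-p) * V(k+1, i+1)].
  V(3,0) = exp(-r*dt) * [p*0.000000 + (1-p)*0.000000] = 0.000000
  V(3,1) = exp(-r*dt) * [p*0.000000 + (1-p)*0.000000] = 0.000000
  V(3,2) = exp(-r*dt) * [p*0.000000 + (1-p)*7.581545] = 4.046292
  V(3,3) = exp(-r*dt) * [p*7.581545 + (1-p)*12.838874] = 10.348640
  V(2,0) = exp(-r*dt) * [p*0.000000 + (1-p)*0.000000] = 0.000000
  V(2,1) = exp(-r*dt) * [p*0.000000 + (1-p)*4.046292] = 2.159517
  V(2,2) = exp(-r*dt) * [p*4.046292 + (1-p)*10.348640] = 7.389188
  V(1,0) = exp(-r*dt) * [p*0.000000 + (1-p)*2.159517] = 1.152540
  V(1,1) = exp(-r*dt) * [p*2.159517 + (1-p)*7.389188] = 4.939568
  V(0,0) = exp(-r*dt) * [p*1.152540 + (1-p)*4.939568] = 3.167795

Answer: Price = V(0,0) = 3.1678


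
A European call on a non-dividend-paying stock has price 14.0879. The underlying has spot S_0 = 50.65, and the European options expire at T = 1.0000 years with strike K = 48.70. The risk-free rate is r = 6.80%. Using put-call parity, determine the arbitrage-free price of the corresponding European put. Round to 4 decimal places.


Answer: Put price = 8.9364

Derivation:
Put-call parity: C - P = S_0 * exp(-qT) - K * exp(-rT).
S_0 * exp(-qT) = 50.6500 * 1.00000000 = 50.65000000
K * exp(-rT) = 48.7000 * 0.93426047 = 45.49848506
P = C - S*exp(-qT) + K*exp(-rT)
P = 14.0879 - 50.65000000 + 45.49848506 = 8.9364


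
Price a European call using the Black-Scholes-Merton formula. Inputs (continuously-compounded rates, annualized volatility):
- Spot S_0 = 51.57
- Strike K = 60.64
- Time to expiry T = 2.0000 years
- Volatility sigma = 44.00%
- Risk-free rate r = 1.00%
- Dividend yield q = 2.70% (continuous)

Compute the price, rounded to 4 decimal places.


d1 = (ln(S/K) + (r - q + 0.5*sigma^2) * T) / (sigma * sqrt(T)) = -0.00388046
d2 = d1 - sigma * sqrt(T) = -0.62613443
exp(-rT) = 0.98019867; exp(-qT) = 0.94743211
C = S_0 * exp(-qT) * N(d1) - K * exp(-rT) * N(d2)
N(d1) = 0.49845192; N(d2) = 0.26561339
C = 51.5700 * 0.94743211 * 0.49845192 - 60.6400 * 0.98019867 * 0.26561339 = 8.5660

Answer: Price = 8.5660


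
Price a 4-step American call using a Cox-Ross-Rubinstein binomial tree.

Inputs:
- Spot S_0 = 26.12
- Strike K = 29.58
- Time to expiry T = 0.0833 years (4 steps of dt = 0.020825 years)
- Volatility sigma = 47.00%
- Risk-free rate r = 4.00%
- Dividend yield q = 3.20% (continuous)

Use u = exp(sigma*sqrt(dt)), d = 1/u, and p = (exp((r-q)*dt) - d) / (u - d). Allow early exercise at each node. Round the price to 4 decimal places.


dt = T/N = 0.020825
u = exp(sigma*sqrt(dt)) = 1.070178; d = 1/u = 0.934424
p = (exp((r-q)*dt) - d) / (u - d) = 0.484278
Discount per step: exp(-r*dt) = 0.999167
Stock lattice S(k, i) with i counting down-moves:
  k=0: S(0,0) = 26.1200
  k=1: S(1,0) = 27.9531; S(1,1) = 24.4072
  k=2: S(2,0) = 29.9147; S(2,1) = 26.1200; S(2,2) = 22.8066
  k=3: S(3,0) = 32.0141; S(3,1) = 27.9531; S(3,2) = 24.4072; S(3,3) = 21.3111
  k=4: S(4,0) = 34.2608; S(4,1) = 29.9147; S(4,2) = 26.1200; S(4,3) = 22.8066; S(4,4) = 19.9136
Terminal payoffs V(N, i) = max(S_T - K, 0):
  V(4,0) = 4.680794; V(4,1) = 0.334744; V(4,2) = 0.000000; V(4,3) = 0.000000; V(4,4) = 0.000000
Backward induction: V(k, i) = exp(-r*dt) * [p * V(k+1, i) + (1-p) * V(k+1, i+1)]; then take max(V_cont, immediate exercise) for American.
  V(3,0) = exp(-r*dt) * [p*4.680794 + (1-p)*0.334744] = 2.437407; exercise = 2.434104; V(3,0) = max -> 2.437407
  V(3,1) = exp(-r*dt) * [p*0.334744 + (1-p)*0.000000] = 0.161974; exercise = 0.000000; V(3,1) = max -> 0.161974
  V(3,2) = exp(-r*dt) * [p*0.000000 + (1-p)*0.000000] = 0.000000; exercise = 0.000000; V(3,2) = max -> 0.000000
  V(3,3) = exp(-r*dt) * [p*0.000000 + (1-p)*0.000000] = 0.000000; exercise = 0.000000; V(3,3) = max -> 0.000000
  V(2,0) = exp(-r*dt) * [p*2.437407 + (1-p)*0.161974] = 1.262863; exercise = 0.334744; V(2,0) = max -> 1.262863
  V(2,1) = exp(-r*dt) * [p*0.161974 + (1-p)*0.000000] = 0.078375; exercise = 0.000000; V(2,1) = max -> 0.078375
  V(2,2) = exp(-r*dt) * [p*0.000000 + (1-p)*0.000000] = 0.000000; exercise = 0.000000; V(2,2) = max -> 0.000000
  V(1,0) = exp(-r*dt) * [p*1.262863 + (1-p)*0.078375] = 0.651453; exercise = 0.000000; V(1,0) = max -> 0.651453
  V(1,1) = exp(-r*dt) * [p*0.078375 + (1-p)*0.000000] = 0.037924; exercise = 0.000000; V(1,1) = max -> 0.037924
  V(0,0) = exp(-r*dt) * [p*0.651453 + (1-p)*0.037924] = 0.334763; exercise = 0.000000; V(0,0) = max -> 0.334763

Answer: Price = V(0,0) = 0.3348


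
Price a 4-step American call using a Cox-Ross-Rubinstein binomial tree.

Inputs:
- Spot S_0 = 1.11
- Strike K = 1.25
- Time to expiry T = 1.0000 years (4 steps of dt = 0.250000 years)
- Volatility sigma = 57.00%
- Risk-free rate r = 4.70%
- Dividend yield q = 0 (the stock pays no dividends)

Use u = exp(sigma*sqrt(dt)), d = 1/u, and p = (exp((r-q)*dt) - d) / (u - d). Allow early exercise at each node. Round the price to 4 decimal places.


dt = T/N = 0.250000
u = exp(sigma*sqrt(dt)) = 1.329762; d = 1/u = 0.752014
p = (exp((r-q)*dt) - d) / (u - d) = 0.449686
Discount per step: exp(-r*dt) = 0.988319
Stock lattice S(k, i) with i counting down-moves:
  k=0: S(0,0) = 1.1100
  k=1: S(1,0) = 1.4760; S(1,1) = 0.8347
  k=2: S(2,0) = 1.9628; S(2,1) = 1.1100; S(2,2) = 0.6277
  k=3: S(3,0) = 2.6100; S(3,1) = 1.4760; S(3,2) = 0.8347; S(3,3) = 0.4721
  k=4: S(4,0) = 3.4707; S(4,1) = 1.9628; S(4,2) = 1.1100; S(4,3) = 0.6277; S(4,4) = 0.3550
Terminal payoffs V(N, i) = max(S_T - K, 0):
  V(4,0) = 2.220713; V(4,1) = 0.712776; V(4,2) = 0.000000; V(4,3) = 0.000000; V(4,4) = 0.000000
Backward induction: V(k, i) = exp(-r*dt) * [p * V(k+1, i) + (1-p) * V(k+1, i+1)]; then take max(V_cont, immediate exercise) for American.
  V(3,0) = exp(-r*dt) * [p*2.220713 + (1-p)*0.712776] = 1.374627; exercise = 1.360026; V(3,0) = max -> 1.374627
  V(3,1) = exp(-r*dt) * [p*0.712776 + (1-p)*0.000000] = 0.316781; exercise = 0.226036; V(3,1) = max -> 0.316781
  V(3,2) = exp(-r*dt) * [p*0.000000 + (1-p)*0.000000] = 0.000000; exercise = 0.000000; V(3,2) = max -> 0.000000
  V(3,3) = exp(-r*dt) * [p*0.000000 + (1-p)*0.000000] = 0.000000; exercise = 0.000000; V(3,3) = max -> 0.000000
  V(2,0) = exp(-r*dt) * [p*1.374627 + (1-p)*0.316781] = 0.783223; exercise = 0.712776; V(2,0) = max -> 0.783223
  V(2,1) = exp(-r*dt) * [p*0.316781 + (1-p)*0.000000] = 0.140788; exercise = 0.000000; V(2,1) = max -> 0.140788
  V(2,2) = exp(-r*dt) * [p*0.000000 + (1-p)*0.000000] = 0.000000; exercise = 0.000000; V(2,2) = max -> 0.000000
  V(1,0) = exp(-r*dt) * [p*0.783223 + (1-p)*0.140788] = 0.424663; exercise = 0.226036; V(1,0) = max -> 0.424663
  V(1,1) = exp(-r*dt) * [p*0.140788 + (1-p)*0.000000] = 0.062571; exercise = 0.000000; V(1,1) = max -> 0.062571
  V(0,0) = exp(-r*dt) * [p*0.424663 + (1-p)*0.062571] = 0.222766; exercise = 0.000000; V(0,0) = max -> 0.222766

Answer: Price = V(0,0) = 0.2228


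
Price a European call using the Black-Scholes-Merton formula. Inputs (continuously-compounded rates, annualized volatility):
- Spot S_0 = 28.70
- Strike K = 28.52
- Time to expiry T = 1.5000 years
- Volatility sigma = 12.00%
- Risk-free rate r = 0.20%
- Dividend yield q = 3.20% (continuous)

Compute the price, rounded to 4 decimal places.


d1 = (ln(S/K) + (r - q + 0.5*sigma^2) * T) / (sigma * sqrt(T)) = -0.18989311
d2 = d1 - sigma * sqrt(T) = -0.33686249
exp(-rT) = 0.99700450; exp(-qT) = 0.95313379
C = S_0 * exp(-qT) * N(d1) - K * exp(-rT) * N(d2)
N(d1) = 0.42469645; N(d2) = 0.36811028
C = 28.7000 * 0.95313379 * 0.42469645 - 28.5200 * 0.99700450 * 0.36811028 = 1.1505

Answer: Price = 1.1505


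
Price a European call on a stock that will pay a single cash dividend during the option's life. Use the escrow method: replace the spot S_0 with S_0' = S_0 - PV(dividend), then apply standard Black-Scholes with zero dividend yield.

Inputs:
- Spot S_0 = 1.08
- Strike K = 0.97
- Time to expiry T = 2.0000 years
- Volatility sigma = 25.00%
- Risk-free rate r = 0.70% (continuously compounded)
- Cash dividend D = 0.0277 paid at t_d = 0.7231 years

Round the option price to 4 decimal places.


Answer: Price = 0.1940

Derivation:
PV(D) = D * exp(-r * t_d) = 0.0277 * 0.99495109 = 0.02756015
S_0' = S_0 - PV(D) = 1.0800 - 0.02756015 = 1.05243985
d1 = (ln(S_0'/K) + (r + sigma^2/2)*T) / (sigma*sqrt(T)) = 0.44709046
d2 = d1 - sigma*sqrt(T) = 0.09353707
exp(-rT) = 0.98609754
N(d1) = 0.67259513; N(d2) = 0.53726155
C = S_0' * N(d1) - K * exp(-rT) * N(d2) = 1.05243985 * 0.67259513 - 0.9700 * 0.98609754 * 0.53726155 = 0.1940


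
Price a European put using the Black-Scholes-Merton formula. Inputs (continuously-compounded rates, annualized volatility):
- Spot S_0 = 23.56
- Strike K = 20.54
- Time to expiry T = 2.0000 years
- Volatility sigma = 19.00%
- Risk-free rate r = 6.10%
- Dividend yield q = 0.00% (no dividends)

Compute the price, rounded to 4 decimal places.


Answer: Price = 0.4927

Derivation:
d1 = (ln(S/K) + (r - q + 0.5*sigma^2) * T) / (sigma * sqrt(T)) = 1.09890406
d2 = d1 - sigma * sqrt(T) = 0.83020348
exp(-rT) = 0.88514837; exp(-qT) = 1.00000000
P = K * exp(-rT) * N(-d2) - S_0 * exp(-qT) * N(-d1)
N(-d1) = 0.13590496; N(-d2) = 0.20321187
P = 20.5400 * 0.88514837 * 0.20321187 - 23.5600 * 1.00000000 * 0.13590496 = 0.4927


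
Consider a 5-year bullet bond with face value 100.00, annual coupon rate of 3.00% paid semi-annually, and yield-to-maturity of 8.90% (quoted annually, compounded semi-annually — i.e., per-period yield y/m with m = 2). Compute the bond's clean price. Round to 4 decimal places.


Answer: Price = 76.6000

Derivation:
Coupon per period c = face * coupon_rate / m = 1.500000
Periods per year m = 2; per-period yield y/m = 0.044500
Number of cashflows N = 10
Cashflows (t years, CF_t, discount factor 1/(1+y/m)^(m*t), PV):
  t = 0.5000: CF_t = 1.500000, DF = 0.957396, PV = 1.436094
  t = 1.0000: CF_t = 1.500000, DF = 0.916607, PV = 1.374910
  t = 1.5000: CF_t = 1.500000, DF = 0.877556, PV = 1.316333
  t = 2.0000: CF_t = 1.500000, DF = 0.840168, PV = 1.260252
  t = 2.5000: CF_t = 1.500000, DF = 0.804374, PV = 1.206560
  t = 3.0000: CF_t = 1.500000, DF = 0.770104, PV = 1.155156
  t = 3.5000: CF_t = 1.500000, DF = 0.737294, PV = 1.105941
  t = 4.0000: CF_t = 1.500000, DF = 0.705883, PV = 1.058824
  t = 4.5000: CF_t = 1.500000, DF = 0.675809, PV = 1.013714
  t = 5.0000: CF_t = 101.500000, DF = 0.647017, PV = 65.672205
Price P = sum_t PV_t = 76.599990


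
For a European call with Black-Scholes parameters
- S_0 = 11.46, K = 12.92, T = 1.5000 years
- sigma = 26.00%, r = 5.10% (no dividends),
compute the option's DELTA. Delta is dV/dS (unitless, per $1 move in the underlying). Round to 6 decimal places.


d1 = 0.0228814152; d2 = -0.2955522514
phi(d1) = 0.3988378591; exp(-qT) = 1.0000000000; exp(-rT) = 0.9263529143
N(d1) = 0.5091275675
Delta = exp(-qT) * N(d1) = 1.0000000000 * 0.5091275675 = 0.509128

Answer: Delta = 0.509128


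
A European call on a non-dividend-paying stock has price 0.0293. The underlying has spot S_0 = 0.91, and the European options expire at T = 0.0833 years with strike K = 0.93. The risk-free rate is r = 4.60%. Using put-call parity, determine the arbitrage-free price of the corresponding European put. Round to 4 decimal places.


Answer: Put price = 0.0457

Derivation:
Put-call parity: C - P = S_0 * exp(-qT) - K * exp(-rT).
S_0 * exp(-qT) = 0.9100 * 1.00000000 = 0.91000000
K * exp(-rT) = 0.9300 * 0.99617553 = 0.92644324
P = C - S*exp(-qT) + K*exp(-rT)
P = 0.0293 - 0.91000000 + 0.92644324 = 0.0457


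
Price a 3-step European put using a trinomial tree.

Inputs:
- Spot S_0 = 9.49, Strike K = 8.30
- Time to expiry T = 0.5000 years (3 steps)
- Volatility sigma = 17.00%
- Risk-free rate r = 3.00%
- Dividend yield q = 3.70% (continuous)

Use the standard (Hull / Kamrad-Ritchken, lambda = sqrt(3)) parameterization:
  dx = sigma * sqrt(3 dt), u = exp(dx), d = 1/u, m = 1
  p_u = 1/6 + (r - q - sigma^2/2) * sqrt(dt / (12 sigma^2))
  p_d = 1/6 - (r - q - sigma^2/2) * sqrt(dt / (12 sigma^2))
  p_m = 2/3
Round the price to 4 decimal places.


dt = T/N = 0.166667; dx = sigma*sqrt(3*dt) = 0.120208
u = exp(dx) = 1.127732; d = 1/u = 0.886736
p_u = 0.151797, p_m = 0.666667, p_d = 0.181537
Discount per step: exp(-r*dt) = 0.995012
Stock lattice S(k, j) with j the centered position index:
  k=0: S(0,+0) = 9.4900
  k=1: S(1,-1) = 8.4151; S(1,+0) = 9.4900; S(1,+1) = 10.7022
  k=2: S(2,-2) = 7.4620; S(2,-1) = 8.4151; S(2,+0) = 9.4900; S(2,+1) = 10.7022; S(2,+2) = 12.0692
  k=3: S(3,-3) = 6.6168; S(3,-2) = 7.4620; S(3,-1) = 8.4151; S(3,+0) = 9.4900; S(3,+1) = 10.7022; S(3,+2) = 12.0692; S(3,+3) = 13.6108
Terminal payoffs V(N, j) = max(K - S_T, 0):
  V(3,-3) = 1.683185; V(3,-2) = 0.838009; V(3,-1) = 0.000000; V(3,+0) = 0.000000; V(3,+1) = 0.000000; V(3,+2) = 0.000000; V(3,+3) = 0.000000
Backward induction: V(k, j) = exp(-r*dt) * [p_u * V(k+1, j+1) + p_m * V(k+1, j) + p_d * V(k+1, j-1)]
  V(2,-2) = exp(-r*dt) * [p_u*0.000000 + p_m*0.838009 + p_d*1.683185] = 0.859922
  V(2,-1) = exp(-r*dt) * [p_u*0.000000 + p_m*0.000000 + p_d*0.838009] = 0.151371
  V(2,+0) = exp(-r*dt) * [p_u*0.000000 + p_m*0.000000 + p_d*0.000000] = 0.000000
  V(2,+1) = exp(-r*dt) * [p_u*0.000000 + p_m*0.000000 + p_d*0.000000] = 0.000000
  V(2,+2) = exp(-r*dt) * [p_u*0.000000 + p_m*0.000000 + p_d*0.000000] = 0.000000
  V(1,-1) = exp(-r*dt) * [p_u*0.000000 + p_m*0.151371 + p_d*0.859922] = 0.255739
  V(1,+0) = exp(-r*dt) * [p_u*0.000000 + p_m*0.000000 + p_d*0.151371] = 0.027342
  V(1,+1) = exp(-r*dt) * [p_u*0.000000 + p_m*0.000000 + p_d*0.000000] = 0.000000
  V(0,+0) = exp(-r*dt) * [p_u*0.000000 + p_m*0.027342 + p_d*0.255739] = 0.064332

Answer: Price = V(0,0) = 0.0643


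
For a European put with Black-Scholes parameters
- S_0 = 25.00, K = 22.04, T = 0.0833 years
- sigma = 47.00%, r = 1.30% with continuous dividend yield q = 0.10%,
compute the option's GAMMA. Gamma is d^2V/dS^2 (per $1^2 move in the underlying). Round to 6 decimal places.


Answer: Gamma = 0.071047

Derivation:
d1 = 1.0041780300; d2 = 0.8685278549
phi(d1) = 0.2409597694; exp(-qT) = 0.9999167035; exp(-rT) = 0.9989176861
Gamma = exp(-qT) * phi(d1) / (S * sigma * sqrt(T)) = 0.9999167035 * 0.2409597694 / (25.0000 * 0.4700 * 0.2886173938) = 0.071047


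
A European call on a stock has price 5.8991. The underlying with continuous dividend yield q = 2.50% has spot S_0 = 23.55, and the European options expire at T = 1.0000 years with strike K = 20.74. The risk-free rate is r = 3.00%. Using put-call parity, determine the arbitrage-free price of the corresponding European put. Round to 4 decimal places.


Put-call parity: C - P = S_0 * exp(-qT) - K * exp(-rT).
S_0 * exp(-qT) = 23.5500 * 0.97530991 = 22.96854843
K * exp(-rT) = 20.7400 * 0.97044553 = 20.12704037
P = C - S*exp(-qT) + K*exp(-rT)
P = 5.8991 - 22.96854843 + 20.12704037 = 3.0576

Answer: Put price = 3.0576


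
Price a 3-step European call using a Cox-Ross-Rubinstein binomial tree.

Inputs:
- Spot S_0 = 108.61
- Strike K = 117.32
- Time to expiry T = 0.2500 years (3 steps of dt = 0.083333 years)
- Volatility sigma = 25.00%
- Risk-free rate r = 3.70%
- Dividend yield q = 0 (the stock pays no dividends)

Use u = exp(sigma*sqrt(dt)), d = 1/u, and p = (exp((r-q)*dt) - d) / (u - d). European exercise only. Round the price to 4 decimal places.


dt = T/N = 0.083333
u = exp(sigma*sqrt(dt)) = 1.074837; d = 1/u = 0.930374
p = (exp((r-q)*dt) - d) / (u - d) = 0.503342
Discount per step: exp(-r*dt) = 0.996921
Stock lattice S(k, i) with i counting down-moves:
  k=0: S(0,0) = 108.6100
  k=1: S(1,0) = 116.7380; S(1,1) = 101.0479
  k=2: S(2,0) = 125.4743; S(2,1) = 108.6100; S(2,2) = 94.0123
  k=3: S(3,0) = 134.8644; S(3,1) = 116.7380; S(3,2) = 101.0479; S(3,3) = 87.4666
Terminal payoffs V(N, i) = max(S_T - K, 0):
  V(3,0) = 17.544401; V(3,1) = 0.000000; V(3,2) = 0.000000; V(3,3) = 0.000000
Backward induction: V(k, i) = exp(-r*dt) * [p * V(k+1, i) + (1-p) * V(k+1, i+1)].
  V(2,0) = exp(-r*dt) * [p*17.544401 + (1-p)*0.000000] = 8.803647
  V(2,1) = exp(-r*dt) * [p*0.000000 + (1-p)*0.000000] = 0.000000
  V(2,2) = exp(-r*dt) * [p*0.000000 + (1-p)*0.000000] = 0.000000
  V(1,0) = exp(-r*dt) * [p*8.803647 + (1-p)*0.000000] = 4.417603
  V(1,1) = exp(-r*dt) * [p*0.000000 + (1-p)*0.000000] = 0.000000
  V(0,0) = exp(-r*dt) * [p*4.417603 + (1-p)*0.000000] = 2.216720

Answer: Price = V(0,0) = 2.2167


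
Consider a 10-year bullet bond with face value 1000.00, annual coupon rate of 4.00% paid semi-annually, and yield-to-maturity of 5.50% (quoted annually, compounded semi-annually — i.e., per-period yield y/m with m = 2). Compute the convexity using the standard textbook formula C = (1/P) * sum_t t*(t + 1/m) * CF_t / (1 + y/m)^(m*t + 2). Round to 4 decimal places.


Answer: Convexity = 76.2173

Derivation:
Coupon per period c = face * coupon_rate / m = 20.000000
Periods per year m = 2; per-period yield y/m = 0.027500
Number of cashflows N = 20
Cashflows (t years, CF_t, discount factor 1/(1+y/m)^(m*t), PV):
  t = 0.5000: CF_t = 20.000000, DF = 0.973236, PV = 19.464720
  t = 1.0000: CF_t = 20.000000, DF = 0.947188, PV = 18.943767
  t = 1.5000: CF_t = 20.000000, DF = 0.921838, PV = 18.436756
  t = 2.0000: CF_t = 20.000000, DF = 0.897166, PV = 17.943315
  t = 2.5000: CF_t = 20.000000, DF = 0.873154, PV = 17.463080
  t = 3.0000: CF_t = 20.000000, DF = 0.849785, PV = 16.995698
  t = 3.5000: CF_t = 20.000000, DF = 0.827041, PV = 16.540826
  t = 4.0000: CF_t = 20.000000, DF = 0.804906, PV = 16.098127
  t = 4.5000: CF_t = 20.000000, DF = 0.783364, PV = 15.667277
  t = 5.0000: CF_t = 20.000000, DF = 0.762398, PV = 15.247958
  t = 5.5000: CF_t = 20.000000, DF = 0.741993, PV = 14.839862
  t = 6.0000: CF_t = 20.000000, DF = 0.722134, PV = 14.442688
  t = 6.5000: CF_t = 20.000000, DF = 0.702807, PV = 14.056144
  t = 7.0000: CF_t = 20.000000, DF = 0.683997, PV = 13.679946
  t = 7.5000: CF_t = 20.000000, DF = 0.665691, PV = 13.313816
  t = 8.0000: CF_t = 20.000000, DF = 0.647874, PV = 12.957485
  t = 8.5000: CF_t = 20.000000, DF = 0.630535, PV = 12.610691
  t = 9.0000: CF_t = 20.000000, DF = 0.613659, PV = 12.273178
  t = 9.5000: CF_t = 20.000000, DF = 0.597235, PV = 11.944699
  t = 10.0000: CF_t = 1020.000000, DF = 0.581251, PV = 592.875578
Price P = sum_t PV_t = 885.795609
Convexity numerator sum_t t*(t + 1/m) * CF_t / (1+y/m)^(m*t + 2):
  t = 0.5000: term = 9.218378
  t = 1.0000: term = 26.914972
  t = 1.5000: term = 52.389240
  t = 2.0000: term = 84.978491
  t = 2.5000: term = 124.056192
  t = 3.0000: term = 169.030334
  t = 3.5000: term = 219.341877
  t = 4.0000: term = 274.463246
  t = 4.5000: term = 333.896893
  t = 5.0000: term = 397.173920
  t = 5.5000: term = 463.852753
  t = 6.0000: term = 533.517875
  t = 6.5000: term = 605.778610
  t = 7.0000: term = 680.267950
  t = 7.5000: term = 756.641446
  t = 8.0000: term = 834.576129
  t = 8.5000: term = 913.769484
  t = 9.0000: term = 993.938468
  t = 9.5000: term = 1074.818565
  t = 10.0000: term = 58964.307010
Convexity = (1/P) * sum = 67512.931835 / 885.795609 = 76.217280


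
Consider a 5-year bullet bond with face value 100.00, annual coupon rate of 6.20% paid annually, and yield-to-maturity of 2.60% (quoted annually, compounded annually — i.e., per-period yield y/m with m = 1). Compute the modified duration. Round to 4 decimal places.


Answer: Modified duration = 4.3811

Derivation:
Coupon per period c = face * coupon_rate / m = 6.200000
Periods per year m = 1; per-period yield y/m = 0.026000
Number of cashflows N = 5
Cashflows (t years, CF_t, discount factor 1/(1+y/m)^(m*t), PV):
  t = 1.0000: CF_t = 6.200000, DF = 0.974659, PV = 6.042885
  t = 2.0000: CF_t = 6.200000, DF = 0.949960, PV = 5.889751
  t = 3.0000: CF_t = 6.200000, DF = 0.925887, PV = 5.740498
  t = 4.0000: CF_t = 6.200000, DF = 0.902424, PV = 5.595028
  t = 5.0000: CF_t = 106.200000, DF = 0.879555, PV = 93.408783
Price P = sum_t PV_t = 116.676946
First compute Macaulay numerator sum_t t * PV_t:
  t * PV_t at t = 1.0000: 6.042885
  t * PV_t at t = 2.0000: 11.779503
  t * PV_t at t = 3.0000: 17.221495
  t * PV_t at t = 4.0000: 22.380111
  t * PV_t at t = 5.0000: 467.043914
Macaulay duration D = 524.467908 / 116.676946 = 4.495043
Modified duration = D / (1 + y/m) = 4.495043 / (1 + 0.026000) = 4.381134
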